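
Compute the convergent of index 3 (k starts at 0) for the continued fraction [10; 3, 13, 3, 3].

Using pₖ = aₖpₖ₋₁ + pₖ₋₂, qₖ = aₖqₖ₋₁ + qₖ₋₂ (with p₋₁=1, p₋₂=0, q₋₁=0, q₋₂=1):
  k=0: a=10, p=10, q=1
  k=1: a=3, p=31, q=3
  k=2: a=13, p=413, q=40
  k=3: a=3, p=1270, q=123

1270/123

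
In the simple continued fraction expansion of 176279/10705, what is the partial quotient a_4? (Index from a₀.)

7

176279 = 16·10705 + 4999   →  a_0 = 16
10705 = 2·4999 + 707   →  a_1 = 2
4999 = 7·707 + 50   →  a_2 = 7
707 = 14·50 + 7   →  a_3 = 14
50 = 7·7 + 1   →  a_4 = 7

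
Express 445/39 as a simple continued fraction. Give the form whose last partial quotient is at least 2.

445 = 11*39 + 16
39 = 2*16 + 7
16 = 2*7 + 2
7 = 3*2 + 1
2 = 2*1 + 0  (stop)
So 445/39 = [11; 2, 2, 3, 2].

[11; 2, 2, 3, 2]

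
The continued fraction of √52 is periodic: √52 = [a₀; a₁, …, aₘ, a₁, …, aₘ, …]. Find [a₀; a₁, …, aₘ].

[7; 4, 1, 2, 1, 4, 14]

a₀ = ⌊√52⌋ = 7.
With m₀=0, d₀=1 and mₖ₊₁ = dₖaₖ − mₖ, dₖ₊₁ = (n − mₖ₊₁²)/dₖ, aₖ₊₁ = ⌊(a₀+mₖ₊₁)/dₖ₊₁⌋:
  k=1: m=7, d=3, a=4
  k=2: m=5, d=9, a=1
  k=3: m=4, d=4, a=2
  k=4: m=4, d=9, a=1
  k=5: m=5, d=3, a=4
  k=6: m=7, d=1, a=14
d=1 and a=2a₀=14 at k=6, so the next step gives (m, d) = (7, 3) again — its k=1 value — and the period has length 6.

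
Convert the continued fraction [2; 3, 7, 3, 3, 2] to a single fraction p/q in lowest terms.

1222/527

Fold from the inside: start with 2/1.
  3 + 1/2 = 7/2
  3 + 2/7 = 23/7
  7 + 7/23 = 168/23
  3 + 23/168 = 527/168
  2 + 168/527 = 1222/527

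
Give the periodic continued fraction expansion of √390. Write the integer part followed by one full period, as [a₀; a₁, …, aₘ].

[19; 1, 2, 1, 38]

a₀ = ⌊√390⌋ = 19.
With m₀=0, d₀=1 and mₖ₊₁ = dₖaₖ − mₖ, dₖ₊₁ = (n − mₖ₊₁²)/dₖ, aₖ₊₁ = ⌊(a₀+mₖ₊₁)/dₖ₊₁⌋:
  k=1: m=19, d=29, a=1
  k=2: m=10, d=10, a=2
  k=3: m=10, d=29, a=1
  k=4: m=19, d=1, a=38
d=1 and a=2a₀=38 at k=4, so the next step gives (m, d) = (19, 29) again — its k=1 value — and the period has length 4.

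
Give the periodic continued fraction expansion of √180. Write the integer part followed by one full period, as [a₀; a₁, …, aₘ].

a₀ = ⌊√180⌋ = 13.
With m₀=0, d₀=1 and mₖ₊₁ = dₖaₖ − mₖ, dₖ₊₁ = (n − mₖ₊₁²)/dₖ, aₖ₊₁ = ⌊(a₀+mₖ₊₁)/dₖ₊₁⌋:
  k=1: m=13, d=11, a=2
  k=2: m=9, d=9, a=2
  k=3: m=9, d=11, a=2
  k=4: m=13, d=1, a=26
d=1 and a=2a₀=26 at k=4, so the next step gives (m, d) = (13, 11) again — its k=1 value — and the period has length 4.

[13; 2, 2, 2, 26]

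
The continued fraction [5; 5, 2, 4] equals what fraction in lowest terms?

254/49

Using pₖ = aₖpₖ₋₁ + pₖ₋₂ and qₖ = aₖqₖ₋₁ + qₖ₋₂:
  k=0: a=5, p=5, q=1
  k=1: a=5, p=26, q=5
  k=2: a=2, p=57, q=11
  k=3: a=4, p=254, q=49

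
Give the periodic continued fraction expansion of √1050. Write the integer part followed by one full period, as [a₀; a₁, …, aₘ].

a₀ = ⌊√1050⌋ = 32.
With m₀=0, d₀=1 and mₖ₊₁ = dₖaₖ − mₖ, dₖ₊₁ = (n − mₖ₊₁²)/dₖ, aₖ₊₁ = ⌊(a₀+mₖ₊₁)/dₖ₊₁⌋:
  k=1: m=32, d=26, a=2
  k=2: m=20, d=25, a=2
  k=3: m=30, d=6, a=10
  k=4: m=30, d=25, a=2
  k=5: m=20, d=26, a=2
  k=6: m=32, d=1, a=64
d=1 and a=2a₀=64 at k=6, so the next step gives (m, d) = (32, 26) again — its k=1 value — and the period has length 6.

[32; 2, 2, 10, 2, 2, 64]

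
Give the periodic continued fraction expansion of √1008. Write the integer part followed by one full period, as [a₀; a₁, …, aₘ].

[31; 1, 2, 1, 62]

a₀ = ⌊√1008⌋ = 31.
With m₀=0, d₀=1 and mₖ₊₁ = dₖaₖ − mₖ, dₖ₊₁ = (n − mₖ₊₁²)/dₖ, aₖ₊₁ = ⌊(a₀+mₖ₊₁)/dₖ₊₁⌋:
  k=1: m=31, d=47, a=1
  k=2: m=16, d=16, a=2
  k=3: m=16, d=47, a=1
  k=4: m=31, d=1, a=62
d=1 and a=2a₀=62 at k=4, so the next step gives (m, d) = (31, 47) again — its k=1 value — and the period has length 4.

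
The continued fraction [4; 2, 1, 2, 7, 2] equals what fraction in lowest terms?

Fold from the inside: start with 2/1.
  7 + 1/2 = 15/2
  2 + 2/15 = 32/15
  1 + 15/32 = 47/32
  2 + 32/47 = 126/47
  4 + 47/126 = 551/126

551/126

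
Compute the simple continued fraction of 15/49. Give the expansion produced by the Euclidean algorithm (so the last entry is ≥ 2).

15 = 0×49 + 15
49 = 3×15 + 4
15 = 3×4 + 3
4 = 1×3 + 1
3 = 3×1 + 0  (stop)
So 15/49 = [0; 3, 3, 1, 3].

[0; 3, 3, 1, 3]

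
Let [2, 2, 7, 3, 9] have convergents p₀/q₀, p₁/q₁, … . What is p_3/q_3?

Using pₖ = aₖpₖ₋₁ + pₖ₋₂, qₖ = aₖqₖ₋₁ + qₖ₋₂ (with p₋₁=1, p₋₂=0, q₋₁=0, q₋₂=1):
  k=0: a=2, p=2, q=1
  k=1: a=2, p=5, q=2
  k=2: a=7, p=37, q=15
  k=3: a=3, p=116, q=47

116/47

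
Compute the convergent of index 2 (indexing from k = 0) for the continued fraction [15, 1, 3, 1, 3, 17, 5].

63/4

Using pₖ = aₖpₖ₋₁ + pₖ₋₂, qₖ = aₖqₖ₋₁ + qₖ₋₂ (with p₋₁=1, p₋₂=0, q₋₁=0, q₋₂=1):
  k=0: a=15, p=15, q=1
  k=1: a=1, p=16, q=1
  k=2: a=3, p=63, q=4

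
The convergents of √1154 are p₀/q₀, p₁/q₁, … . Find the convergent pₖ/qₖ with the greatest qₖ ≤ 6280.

√1154 = [33; 1, 32, 1, 66, …] (period length 4).
Convergents:
  p_0/q_0 = 33/1
  p_1/q_1 = 34/1
  p_2/q_2 = 1121/33
  p_3/q_3 = 1155/34
  p_4/q_4 = 77351/2277
  p_5/q_5 = 78506/2311
  p_6/q_6 = 2589543/76229
q_5 = 2311 ≤ 6280 < 76229 = q_6, so the answer is 78506/2311.

78506/2311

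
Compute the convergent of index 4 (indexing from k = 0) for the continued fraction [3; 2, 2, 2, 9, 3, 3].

386/113

Using pₖ = aₖpₖ₋₁ + pₖ₋₂, qₖ = aₖqₖ₋₁ + qₖ₋₂ (with p₋₁=1, p₋₂=0, q₋₁=0, q₋₂=1):
  k=0: a=3, p=3, q=1
  k=1: a=2, p=7, q=2
  k=2: a=2, p=17, q=5
  k=3: a=2, p=41, q=12
  k=4: a=9, p=386, q=113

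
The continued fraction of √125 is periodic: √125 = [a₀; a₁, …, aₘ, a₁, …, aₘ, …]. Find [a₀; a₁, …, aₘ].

a₀ = ⌊√125⌋ = 11.
With m₀=0, d₀=1 and mₖ₊₁ = dₖaₖ − mₖ, dₖ₊₁ = (n − mₖ₊₁²)/dₖ, aₖ₊₁ = ⌊(a₀+mₖ₊₁)/dₖ₊₁⌋:
  k=1: m=11, d=4, a=5
  k=2: m=9, d=11, a=1
  k=3: m=2, d=11, a=1
  k=4: m=9, d=4, a=5
  k=5: m=11, d=1, a=22
d=1 and a=2a₀=22 at k=5, so the next step gives (m, d) = (11, 4) again — its k=1 value — and the period has length 5.

[11; 5, 1, 1, 5, 22]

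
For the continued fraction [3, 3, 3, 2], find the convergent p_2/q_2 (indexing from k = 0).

Using pₖ = aₖpₖ₋₁ + pₖ₋₂, qₖ = aₖqₖ₋₁ + qₖ₋₂ (with p₋₁=1, p₋₂=0, q₋₁=0, q₋₂=1):
  k=0: a=3, p=3, q=1
  k=1: a=3, p=10, q=3
  k=2: a=3, p=33, q=10

33/10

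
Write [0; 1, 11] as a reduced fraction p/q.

11/12

Fold from the inside: start with 11/1.
  1 + 1/11 = 12/11
  0 + 11/12 = 11/12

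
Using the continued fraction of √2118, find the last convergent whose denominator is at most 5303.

194810/4233

√2118 = [46; 46, 92, …] (period length 2).
Convergents:
  p_0/q_0 = 46/1
  p_1/q_1 = 2117/46
  p_2/q_2 = 194810/4233
  p_3/q_3 = 8963377/194764
q_2 = 4233 ≤ 5303 < 194764 = q_3, so the answer is 194810/4233.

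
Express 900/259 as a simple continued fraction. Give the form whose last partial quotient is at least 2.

[3; 2, 9, 2, 6]

900 = 3·259 + 123
259 = 2·123 + 13
123 = 9·13 + 6
13 = 2·6 + 1
6 = 6·1 + 0  (stop)
So 900/259 = [3; 2, 9, 2, 6].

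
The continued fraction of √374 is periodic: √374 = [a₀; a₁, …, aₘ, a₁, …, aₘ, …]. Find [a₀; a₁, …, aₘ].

[19; 2, 1, 18, 1, 2, 38]

a₀ = ⌊√374⌋ = 19.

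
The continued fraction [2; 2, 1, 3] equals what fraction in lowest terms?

26/11

Using pₖ = aₖpₖ₋₁ + pₖ₋₂ and qₖ = aₖqₖ₋₁ + qₖ₋₂:
  k=0: a=2, p=2, q=1
  k=1: a=2, p=5, q=2
  k=2: a=1, p=7, q=3
  k=3: a=3, p=26, q=11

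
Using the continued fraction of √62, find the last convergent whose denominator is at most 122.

937/119

√62 = [7; 1, 6, 1, 14, …] (period length 4).
Convergents:
  p_0/q_0 = 7/1
  p_1/q_1 = 8/1
  p_2/q_2 = 55/7
  p_3/q_3 = 63/8
  p_4/q_4 = 937/119
  p_5/q_5 = 1000/127
q_4 = 119 ≤ 122 < 127 = q_5, so the answer is 937/119.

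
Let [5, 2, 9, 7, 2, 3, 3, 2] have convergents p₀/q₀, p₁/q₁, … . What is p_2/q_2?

Using pₖ = aₖpₖ₋₁ + pₖ₋₂, qₖ = aₖqₖ₋₁ + qₖ₋₂ (with p₋₁=1, p₋₂=0, q₋₁=0, q₋₂=1):
  k=0: a=5, p=5, q=1
  k=1: a=2, p=11, q=2
  k=2: a=9, p=104, q=19

104/19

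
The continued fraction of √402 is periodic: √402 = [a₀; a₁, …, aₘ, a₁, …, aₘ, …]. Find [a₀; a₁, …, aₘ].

[20; 20, 40]

a₀ = ⌊√402⌋ = 20.
With m₀=0, d₀=1 and mₖ₊₁ = dₖaₖ − mₖ, dₖ₊₁ = (n − mₖ₊₁²)/dₖ, aₖ₊₁ = ⌊(a₀+mₖ₊₁)/dₖ₊₁⌋:
  k=1: m=20, d=2, a=20
  k=2: m=20, d=1, a=40
d=1 and a=2a₀=40 at k=2, so the next step gives (m, d) = (20, 2) again — its k=1 value — and the period has length 2.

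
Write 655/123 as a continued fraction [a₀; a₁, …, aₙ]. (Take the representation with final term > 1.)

[5; 3, 13, 3]

655 = 5·123 + 40
123 = 3·40 + 3
40 = 13·3 + 1
3 = 3·1 + 0  (stop)
So 655/123 = [5; 3, 13, 3].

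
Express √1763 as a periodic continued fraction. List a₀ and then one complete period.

[41; 1, 82]

a₀ = ⌊√1763⌋ = 41.
With m₀=0, d₀=1 and mₖ₊₁ = dₖaₖ − mₖ, dₖ₊₁ = (n − mₖ₊₁²)/dₖ, aₖ₊₁ = ⌊(a₀+mₖ₊₁)/dₖ₊₁⌋:
  k=1: m=41, d=82, a=1
  k=2: m=41, d=1, a=82
d=1 and a=2a₀=82 at k=2, so the next step gives (m, d) = (41, 82) again — its k=1 value — and the period has length 2.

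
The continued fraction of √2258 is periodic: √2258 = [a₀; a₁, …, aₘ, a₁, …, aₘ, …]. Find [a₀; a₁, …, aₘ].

[47; 1, 1, 13, 13, 1, 1, 94]

a₀ = ⌊√2258⌋ = 47.
With m₀=0, d₀=1 and mₖ₊₁ = dₖaₖ − mₖ, dₖ₊₁ = (n − mₖ₊₁²)/dₖ, aₖ₊₁ = ⌊(a₀+mₖ₊₁)/dₖ₊₁⌋:
  k=1: m=47, d=49, a=1
  k=2: m=2, d=46, a=1
  k=3: m=44, d=7, a=13
  k=4: m=47, d=7, a=13
  k=5: m=44, d=46, a=1
  k=6: m=2, d=49, a=1
  k=7: m=47, d=1, a=94
d=1 and a=2a₀=94 at k=7, so the next step gives (m, d) = (47, 49) again — its k=1 value — and the period has length 7.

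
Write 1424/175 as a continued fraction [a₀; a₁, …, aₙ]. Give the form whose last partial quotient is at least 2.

1424 = 8×175 + 24
175 = 7×24 + 7
24 = 3×7 + 3
7 = 2×3 + 1
3 = 3×1 + 0  (stop)
So 1424/175 = [8; 7, 3, 2, 3].

[8; 7, 3, 2, 3]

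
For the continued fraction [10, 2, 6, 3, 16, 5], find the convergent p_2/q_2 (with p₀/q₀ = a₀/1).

136/13

Using pₖ = aₖpₖ₋₁ + pₖ₋₂, qₖ = aₖqₖ₋₁ + qₖ₋₂ (with p₋₁=1, p₋₂=0, q₋₁=0, q₋₂=1):
  k=0: a=10, p=10, q=1
  k=1: a=2, p=21, q=2
  k=2: a=6, p=136, q=13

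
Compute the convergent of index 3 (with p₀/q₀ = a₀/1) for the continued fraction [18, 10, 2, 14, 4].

Using pₖ = aₖpₖ₋₁ + pₖ₋₂, qₖ = aₖqₖ₋₁ + qₖ₋₂ (with p₋₁=1, p₋₂=0, q₋₁=0, q₋₂=1):
  k=0: a=18, p=18, q=1
  k=1: a=10, p=181, q=10
  k=2: a=2, p=380, q=21
  k=3: a=14, p=5501, q=304

5501/304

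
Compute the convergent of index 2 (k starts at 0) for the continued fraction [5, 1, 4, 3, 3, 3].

29/5

Using pₖ = aₖpₖ₋₁ + pₖ₋₂, qₖ = aₖqₖ₋₁ + qₖ₋₂ (with p₋₁=1, p₋₂=0, q₋₁=0, q₋₂=1):
  k=0: a=5, p=5, q=1
  k=1: a=1, p=6, q=1
  k=2: a=4, p=29, q=5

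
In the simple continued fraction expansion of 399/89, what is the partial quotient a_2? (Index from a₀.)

14

399 = 4·89 + 43   →  a_0 = 4
89 = 2·43 + 3   →  a_1 = 2
43 = 14·3 + 1   →  a_2 = 14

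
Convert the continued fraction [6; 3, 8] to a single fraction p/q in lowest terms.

158/25

Fold from the inside: start with 8/1.
  3 + 1/8 = 25/8
  6 + 8/25 = 158/25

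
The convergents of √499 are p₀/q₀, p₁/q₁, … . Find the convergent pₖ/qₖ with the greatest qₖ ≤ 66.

1452/65

√499 = [22; 2, 1, 21, 1, 2, 44, …] (period length 6).
Convergents:
  p_0/q_0 = 22/1
  p_1/q_1 = 45/2
  p_2/q_2 = 67/3
  p_3/q_3 = 1452/65
  p_4/q_4 = 1519/68
q_3 = 65 ≤ 66 < 68 = q_4, so the answer is 1452/65.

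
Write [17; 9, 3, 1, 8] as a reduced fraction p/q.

5543/324

Using pₖ = aₖpₖ₋₁ + pₖ₋₂ and qₖ = aₖqₖ₋₁ + qₖ₋₂:
  k=0: a=17, p=17, q=1
  k=1: a=9, p=154, q=9
  k=2: a=3, p=479, q=28
  k=3: a=1, p=633, q=37
  k=4: a=8, p=5543, q=324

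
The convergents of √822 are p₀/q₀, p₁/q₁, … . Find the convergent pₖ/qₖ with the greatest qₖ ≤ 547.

√822 = [28; 1, 2, 28, 2, 1, 56, …] (period length 6).
Convergents:
  p_0/q_0 = 28/1
  p_1/q_1 = 29/1
  p_2/q_2 = 86/3
  p_3/q_3 = 2437/85
  p_4/q_4 = 4960/173
  p_5/q_5 = 7397/258
  p_6/q_6 = 419192/14621
q_5 = 258 ≤ 547 < 14621 = q_6, so the answer is 7397/258.

7397/258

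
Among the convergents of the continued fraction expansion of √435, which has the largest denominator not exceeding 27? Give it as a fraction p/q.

146/7

√435 = [20; 1, 5, 1, 40, …] (period length 4).
Convergents:
  p_0/q_0 = 20/1
  p_1/q_1 = 21/1
  p_2/q_2 = 125/6
  p_3/q_3 = 146/7
  p_4/q_4 = 5965/286
q_3 = 7 ≤ 27 < 286 = q_4, so the answer is 146/7.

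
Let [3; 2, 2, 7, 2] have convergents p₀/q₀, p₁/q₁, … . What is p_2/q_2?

17/5

Using pₖ = aₖpₖ₋₁ + pₖ₋₂, qₖ = aₖqₖ₋₁ + qₖ₋₂ (with p₋₁=1, p₋₂=0, q₋₁=0, q₋₂=1):
  k=0: a=3, p=3, q=1
  k=1: a=2, p=7, q=2
  k=2: a=2, p=17, q=5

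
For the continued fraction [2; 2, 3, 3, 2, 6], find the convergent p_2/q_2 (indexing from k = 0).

Using pₖ = aₖpₖ₋₁ + pₖ₋₂, qₖ = aₖqₖ₋₁ + qₖ₋₂ (with p₋₁=1, p₋₂=0, q₋₁=0, q₋₂=1):
  k=0: a=2, p=2, q=1
  k=1: a=2, p=5, q=2
  k=2: a=3, p=17, q=7

17/7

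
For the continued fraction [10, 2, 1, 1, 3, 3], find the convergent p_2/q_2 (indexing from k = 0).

31/3

Using pₖ = aₖpₖ₋₁ + pₖ₋₂, qₖ = aₖqₖ₋₁ + qₖ₋₂ (with p₋₁=1, p₋₂=0, q₋₁=0, q₋₂=1):
  k=0: a=10, p=10, q=1
  k=1: a=2, p=21, q=2
  k=2: a=1, p=31, q=3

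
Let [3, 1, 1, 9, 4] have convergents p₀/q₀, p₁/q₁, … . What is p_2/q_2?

7/2

Using pₖ = aₖpₖ₋₁ + pₖ₋₂, qₖ = aₖqₖ₋₁ + qₖ₋₂ (with p₋₁=1, p₋₂=0, q₋₁=0, q₋₂=1):
  k=0: a=3, p=3, q=1
  k=1: a=1, p=4, q=1
  k=2: a=1, p=7, q=2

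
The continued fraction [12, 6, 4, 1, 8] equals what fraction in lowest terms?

Using pₖ = aₖpₖ₋₁ + pₖ₋₂ and qₖ = aₖqₖ₋₁ + qₖ₋₂:
  k=0: a=12, p=12, q=1
  k=1: a=6, p=73, q=6
  k=2: a=4, p=304, q=25
  k=3: a=1, p=377, q=31
  k=4: a=8, p=3320, q=273

3320/273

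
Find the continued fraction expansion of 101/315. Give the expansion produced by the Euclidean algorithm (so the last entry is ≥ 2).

[0; 3, 8, 2, 2, 2]

101 = 0×315 + 101
315 = 3×101 + 12
101 = 8×12 + 5
12 = 2×5 + 2
5 = 2×2 + 1
2 = 2×1 + 0  (stop)
So 101/315 = [0; 3, 8, 2, 2, 2].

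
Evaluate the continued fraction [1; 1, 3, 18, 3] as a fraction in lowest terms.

391/223

Using pₖ = aₖpₖ₋₁ + pₖ₋₂ and qₖ = aₖqₖ₋₁ + qₖ₋₂:
  k=0: a=1, p=1, q=1
  k=1: a=1, p=2, q=1
  k=2: a=3, p=7, q=4
  k=3: a=18, p=128, q=73
  k=4: a=3, p=391, q=223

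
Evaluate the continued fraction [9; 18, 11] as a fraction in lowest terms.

Using pₖ = aₖpₖ₋₁ + pₖ₋₂ and qₖ = aₖqₖ₋₁ + qₖ₋₂:
  k=0: a=9, p=9, q=1
  k=1: a=18, p=163, q=18
  k=2: a=11, p=1802, q=199

1802/199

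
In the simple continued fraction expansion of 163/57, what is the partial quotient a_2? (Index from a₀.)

163 = 2·57 + 49   →  a_0 = 2
57 = 1·49 + 8   →  a_1 = 1
49 = 6·8 + 1   →  a_2 = 6

6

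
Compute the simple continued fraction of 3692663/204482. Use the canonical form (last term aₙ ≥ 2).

[18; 17, 17, 19, 1, 1, 8, 2]

3692663 = 18×204482 + 11987
204482 = 17×11987 + 703
11987 = 17×703 + 36
703 = 19×36 + 19
36 = 1×19 + 17
19 = 1×17 + 2
17 = 8×2 + 1
2 = 2×1 + 0  (stop)
So 3692663/204482 = [18; 17, 17, 19, 1, 1, 8, 2].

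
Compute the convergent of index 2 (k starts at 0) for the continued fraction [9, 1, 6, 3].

69/7

Using pₖ = aₖpₖ₋₁ + pₖ₋₂, qₖ = aₖqₖ₋₁ + qₖ₋₂ (with p₋₁=1, p₋₂=0, q₋₁=0, q₋₂=1):
  k=0: a=9, p=9, q=1
  k=1: a=1, p=10, q=1
  k=2: a=6, p=69, q=7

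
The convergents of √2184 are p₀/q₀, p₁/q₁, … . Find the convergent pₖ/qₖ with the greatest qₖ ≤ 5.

√2184 = [46; 1, 2, 1, 2, 1, 92, …] (period length 6).
Convergents:
  p_0/q_0 = 46/1
  p_1/q_1 = 47/1
  p_2/q_2 = 140/3
  p_3/q_3 = 187/4
  p_4/q_4 = 514/11
q_3 = 4 ≤ 5 < 11 = q_4, so the answer is 187/4.

187/4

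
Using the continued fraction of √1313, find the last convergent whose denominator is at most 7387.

√1313 = [36; 4, 4, 72, …] (period length 3).
Convergents:
  p_0/q_0 = 36/1
  p_1/q_1 = 145/4
  p_2/q_2 = 616/17
  p_3/q_3 = 44497/1228
  p_4/q_4 = 178604/4929
  p_5/q_5 = 758913/20944
q_4 = 4929 ≤ 7387 < 20944 = q_5, so the answer is 178604/4929.

178604/4929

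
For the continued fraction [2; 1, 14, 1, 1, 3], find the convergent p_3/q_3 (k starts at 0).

47/16

Using pₖ = aₖpₖ₋₁ + pₖ₋₂, qₖ = aₖqₖ₋₁ + qₖ₋₂ (with p₋₁=1, p₋₂=0, q₋₁=0, q₋₂=1):
  k=0: a=2, p=2, q=1
  k=1: a=1, p=3, q=1
  k=2: a=14, p=44, q=15
  k=3: a=1, p=47, q=16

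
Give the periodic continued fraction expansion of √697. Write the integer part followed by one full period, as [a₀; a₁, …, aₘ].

a₀ = ⌊√697⌋ = 26.
With m₀=0, d₀=1 and mₖ₊₁ = dₖaₖ − mₖ, dₖ₊₁ = (n − mₖ₊₁²)/dₖ, aₖ₊₁ = ⌊(a₀+mₖ₊₁)/dₖ₊₁⌋:
  k=1: m=26, d=21, a=2
  k=2: m=16, d=21, a=2
  k=3: m=26, d=1, a=52
d=1 and a=2a₀=52 at k=3, so the next step gives (m, d) = (26, 21) again — its k=1 value — and the period has length 3.

[26; 2, 2, 52]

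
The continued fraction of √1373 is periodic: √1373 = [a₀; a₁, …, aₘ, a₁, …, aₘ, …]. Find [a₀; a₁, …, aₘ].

a₀ = ⌊√1373⌋ = 37.
With m₀=0, d₀=1 and mₖ₊₁ = dₖaₖ − mₖ, dₖ₊₁ = (n − mₖ₊₁²)/dₖ, aₖ₊₁ = ⌊(a₀+mₖ₊₁)/dₖ₊₁⌋:
  k=1: m=37, d=4, a=18
  k=2: m=35, d=37, a=1
  k=3: m=2, d=37, a=1
  k=4: m=35, d=4, a=18
  k=5: m=37, d=1, a=74
d=1 and a=2a₀=74 at k=5, so the next step gives (m, d) = (37, 4) again — its k=1 value — and the period has length 5.

[37; 18, 1, 1, 18, 74]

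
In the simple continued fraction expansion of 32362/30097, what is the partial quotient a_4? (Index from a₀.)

9

32362 = 1·30097 + 2265   →  a_0 = 1
30097 = 13·2265 + 652   →  a_1 = 13
2265 = 3·652 + 309   →  a_2 = 3
652 = 2·309 + 34   →  a_3 = 2
309 = 9·34 + 3   →  a_4 = 9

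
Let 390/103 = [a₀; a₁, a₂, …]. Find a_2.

390 = 3·103 + 81   →  a_0 = 3
103 = 1·81 + 22   →  a_1 = 1
81 = 3·22 + 15   →  a_2 = 3

3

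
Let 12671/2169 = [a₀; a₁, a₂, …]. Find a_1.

12671 = 5·2169 + 1826   →  a_0 = 5
2169 = 1·1826 + 343   →  a_1 = 1

1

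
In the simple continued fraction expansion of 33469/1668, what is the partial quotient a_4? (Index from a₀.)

3

33469 = 20·1668 + 109   →  a_0 = 20
1668 = 15·109 + 33   →  a_1 = 15
109 = 3·33 + 10   →  a_2 = 3
33 = 3·10 + 3   →  a_3 = 3
10 = 3·3 + 1   →  a_4 = 3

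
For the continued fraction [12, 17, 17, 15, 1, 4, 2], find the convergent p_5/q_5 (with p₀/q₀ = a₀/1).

277288/22995

Using pₖ = aₖpₖ₋₁ + pₖ₋₂, qₖ = aₖqₖ₋₁ + qₖ₋₂ (with p₋₁=1, p₋₂=0, q₋₁=0, q₋₂=1):
  k=0: a=12, p=12, q=1
  k=1: a=17, p=205, q=17
  k=2: a=17, p=3497, q=290
  k=3: a=15, p=52660, q=4367
  k=4: a=1, p=56157, q=4657
  k=5: a=4, p=277288, q=22995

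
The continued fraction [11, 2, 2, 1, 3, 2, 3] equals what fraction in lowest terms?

2319/203

Using pₖ = aₖpₖ₋₁ + pₖ₋₂ and qₖ = aₖqₖ₋₁ + qₖ₋₂:
  k=0: a=11, p=11, q=1
  k=1: a=2, p=23, q=2
  k=2: a=2, p=57, q=5
  k=3: a=1, p=80, q=7
  k=4: a=3, p=297, q=26
  k=5: a=2, p=674, q=59
  k=6: a=3, p=2319, q=203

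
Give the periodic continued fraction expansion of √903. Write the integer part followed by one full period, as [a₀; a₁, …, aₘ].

[30; 20, 60]

a₀ = ⌊√903⌋ = 30.
With m₀=0, d₀=1 and mₖ₊₁ = dₖaₖ − mₖ, dₖ₊₁ = (n − mₖ₊₁²)/dₖ, aₖ₊₁ = ⌊(a₀+mₖ₊₁)/dₖ₊₁⌋:
  k=1: m=30, d=3, a=20
  k=2: m=30, d=1, a=60
d=1 and a=2a₀=60 at k=2, so the next step gives (m, d) = (30, 3) again — its k=1 value — and the period has length 2.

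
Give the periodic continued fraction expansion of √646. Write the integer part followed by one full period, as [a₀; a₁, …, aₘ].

[25; 2, 2, 2, 50]

a₀ = ⌊√646⌋ = 25.
With m₀=0, d₀=1 and mₖ₊₁ = dₖaₖ − mₖ, dₖ₊₁ = (n − mₖ₊₁²)/dₖ, aₖ₊₁ = ⌊(a₀+mₖ₊₁)/dₖ₊₁⌋:
  k=1: m=25, d=21, a=2
  k=2: m=17, d=17, a=2
  k=3: m=17, d=21, a=2
  k=4: m=25, d=1, a=50
d=1 and a=2a₀=50 at k=4, so the next step gives (m, d) = (25, 21) again — its k=1 value — and the period has length 4.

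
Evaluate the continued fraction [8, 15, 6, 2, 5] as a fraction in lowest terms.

8679/1076

Fold from the inside: start with 5/1.
  2 + 1/5 = 11/5
  6 + 5/11 = 71/11
  15 + 11/71 = 1076/71
  8 + 71/1076 = 8679/1076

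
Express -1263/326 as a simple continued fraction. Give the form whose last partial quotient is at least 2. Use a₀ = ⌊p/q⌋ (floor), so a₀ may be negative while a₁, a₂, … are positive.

-1263 = -4*326 + 41
326 = 7*41 + 39
41 = 1*39 + 2
39 = 19*2 + 1
2 = 2*1 + 0  (stop)
So -1263/326 = [-4; 7, 1, 19, 2].

[-4; 7, 1, 19, 2]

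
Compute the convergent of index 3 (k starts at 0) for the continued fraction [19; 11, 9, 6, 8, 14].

Using pₖ = aₖpₖ₋₁ + pₖ₋₂, qₖ = aₖqₖ₋₁ + qₖ₋₂ (with p₋₁=1, p₋₂=0, q₋₁=0, q₋₂=1):
  k=0: a=19, p=19, q=1
  k=1: a=11, p=210, q=11
  k=2: a=9, p=1909, q=100
  k=3: a=6, p=11664, q=611

11664/611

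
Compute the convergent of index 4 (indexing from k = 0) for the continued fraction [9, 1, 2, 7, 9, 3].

1946/201

Using pₖ = aₖpₖ₋₁ + pₖ₋₂, qₖ = aₖqₖ₋₁ + qₖ₋₂ (with p₋₁=1, p₋₂=0, q₋₁=0, q₋₂=1):
  k=0: a=9, p=9, q=1
  k=1: a=1, p=10, q=1
  k=2: a=2, p=29, q=3
  k=3: a=7, p=213, q=22
  k=4: a=9, p=1946, q=201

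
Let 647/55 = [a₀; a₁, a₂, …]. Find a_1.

1

647 = 11·55 + 42   →  a_0 = 11
55 = 1·42 + 13   →  a_1 = 1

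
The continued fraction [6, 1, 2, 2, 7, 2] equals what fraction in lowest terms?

745/111

Using pₖ = aₖpₖ₋₁ + pₖ₋₂ and qₖ = aₖqₖ₋₁ + qₖ₋₂:
  k=0: a=6, p=6, q=1
  k=1: a=1, p=7, q=1
  k=2: a=2, p=20, q=3
  k=3: a=2, p=47, q=7
  k=4: a=7, p=349, q=52
  k=5: a=2, p=745, q=111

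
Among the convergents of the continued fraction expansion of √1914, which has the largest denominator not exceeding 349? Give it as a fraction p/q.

15181/347

√1914 = [43; 1, 2, 1, 86, …] (period length 4).
Convergents:
  p_0/q_0 = 43/1
  p_1/q_1 = 44/1
  p_2/q_2 = 131/3
  p_3/q_3 = 175/4
  p_4/q_4 = 15181/347
  p_5/q_5 = 15356/351
q_4 = 347 ≤ 349 < 351 = q_5, so the answer is 15181/347.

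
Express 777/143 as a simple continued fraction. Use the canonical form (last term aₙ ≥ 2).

[5; 2, 3, 3, 1, 4]

777 = 5·143 + 62
143 = 2·62 + 19
62 = 3·19 + 5
19 = 3·5 + 4
5 = 1·4 + 1
4 = 4·1 + 0  (stop)
So 777/143 = [5; 2, 3, 3, 1, 4].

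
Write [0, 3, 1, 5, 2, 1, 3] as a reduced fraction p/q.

Using pₖ = aₖpₖ₋₁ + pₖ₋₂ and qₖ = aₖqₖ₋₁ + qₖ₋₂:
  k=0: a=0, p=0, q=1
  k=1: a=3, p=1, q=3
  k=2: a=1, p=1, q=4
  k=3: a=5, p=6, q=23
  k=4: a=2, p=13, q=50
  k=5: a=1, p=19, q=73
  k=6: a=3, p=70, q=269

70/269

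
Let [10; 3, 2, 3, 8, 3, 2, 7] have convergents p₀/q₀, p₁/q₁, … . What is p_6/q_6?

14830/1441

Using pₖ = aₖpₖ₋₁ + pₖ₋₂, qₖ = aₖqₖ₋₁ + qₖ₋₂ (with p₋₁=1, p₋₂=0, q₋₁=0, q₋₂=1):
  k=0: a=10, p=10, q=1
  k=1: a=3, p=31, q=3
  k=2: a=2, p=72, q=7
  k=3: a=3, p=247, q=24
  k=4: a=8, p=2048, q=199
  k=5: a=3, p=6391, q=621
  k=6: a=2, p=14830, q=1441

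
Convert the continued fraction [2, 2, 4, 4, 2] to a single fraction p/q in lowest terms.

Using pₖ = aₖpₖ₋₁ + pₖ₋₂ and qₖ = aₖqₖ₋₁ + qₖ₋₂:
  k=0: a=2, p=2, q=1
  k=1: a=2, p=5, q=2
  k=2: a=4, p=22, q=9
  k=3: a=4, p=93, q=38
  k=4: a=2, p=208, q=85

208/85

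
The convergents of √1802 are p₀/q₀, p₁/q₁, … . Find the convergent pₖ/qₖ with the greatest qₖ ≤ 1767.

71698/1689

√1802 = [42; 2, 4, 2, 84, …] (period length 4).
Convergents:
  p_0/q_0 = 42/1
  p_1/q_1 = 85/2
  p_2/q_2 = 382/9
  p_3/q_3 = 849/20
  p_4/q_4 = 71698/1689
  p_5/q_5 = 144245/3398
q_4 = 1689 ≤ 1767 < 3398 = q_5, so the answer is 71698/1689.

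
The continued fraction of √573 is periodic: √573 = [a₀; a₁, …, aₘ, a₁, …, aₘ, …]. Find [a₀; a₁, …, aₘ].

[23; 1, 14, 1, 46]

a₀ = ⌊√573⌋ = 23.
With m₀=0, d₀=1 and mₖ₊₁ = dₖaₖ − mₖ, dₖ₊₁ = (n − mₖ₊₁²)/dₖ, aₖ₊₁ = ⌊(a₀+mₖ₊₁)/dₖ₊₁⌋:
  k=1: m=23, d=44, a=1
  k=2: m=21, d=3, a=14
  k=3: m=21, d=44, a=1
  k=4: m=23, d=1, a=46
d=1 and a=2a₀=46 at k=4, so the next step gives (m, d) = (23, 44) again — its k=1 value — and the period has length 4.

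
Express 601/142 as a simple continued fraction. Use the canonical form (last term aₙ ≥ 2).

[4; 4, 3, 3, 3]

601 = 4*142 + 33
142 = 4*33 + 10
33 = 3*10 + 3
10 = 3*3 + 1
3 = 3*1 + 0  (stop)
So 601/142 = [4; 4, 3, 3, 3].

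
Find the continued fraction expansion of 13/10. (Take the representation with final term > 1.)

[1; 3, 3]

13 = 1*10 + 3
10 = 3*3 + 1
3 = 3*1 + 0  (stop)
So 13/10 = [1; 3, 3].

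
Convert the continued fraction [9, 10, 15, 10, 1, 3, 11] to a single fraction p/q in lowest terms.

669111/73534

Fold from the inside: start with 11/1.
  3 + 1/11 = 34/11
  1 + 11/34 = 45/34
  10 + 34/45 = 484/45
  15 + 45/484 = 7305/484
  10 + 484/7305 = 73534/7305
  9 + 7305/73534 = 669111/73534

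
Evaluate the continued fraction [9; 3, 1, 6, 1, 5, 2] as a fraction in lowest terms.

Using pₖ = aₖpₖ₋₁ + pₖ₋₂ and qₖ = aₖqₖ₋₁ + qₖ₋₂:
  k=0: a=9, p=9, q=1
  k=1: a=3, p=28, q=3
  k=2: a=1, p=37, q=4
  k=3: a=6, p=250, q=27
  k=4: a=1, p=287, q=31
  k=5: a=5, p=1685, q=182
  k=6: a=2, p=3657, q=395

3657/395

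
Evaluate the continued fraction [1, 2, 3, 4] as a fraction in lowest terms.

Using pₖ = aₖpₖ₋₁ + pₖ₋₂ and qₖ = aₖqₖ₋₁ + qₖ₋₂:
  k=0: a=1, p=1, q=1
  k=1: a=2, p=3, q=2
  k=2: a=3, p=10, q=7
  k=3: a=4, p=43, q=30

43/30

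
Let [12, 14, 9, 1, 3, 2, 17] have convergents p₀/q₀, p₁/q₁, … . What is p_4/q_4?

6639/550

Using pₖ = aₖpₖ₋₁ + pₖ₋₂, qₖ = aₖqₖ₋₁ + qₖ₋₂ (with p₋₁=1, p₋₂=0, q₋₁=0, q₋₂=1):
  k=0: a=12, p=12, q=1
  k=1: a=14, p=169, q=14
  k=2: a=9, p=1533, q=127
  k=3: a=1, p=1702, q=141
  k=4: a=3, p=6639, q=550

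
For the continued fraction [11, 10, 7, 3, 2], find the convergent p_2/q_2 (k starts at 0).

Using pₖ = aₖpₖ₋₁ + pₖ₋₂, qₖ = aₖqₖ₋₁ + qₖ₋₂ (with p₋₁=1, p₋₂=0, q₋₁=0, q₋₂=1):
  k=0: a=11, p=11, q=1
  k=1: a=10, p=111, q=10
  k=2: a=7, p=788, q=71

788/71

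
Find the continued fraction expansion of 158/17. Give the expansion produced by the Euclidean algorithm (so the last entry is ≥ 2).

[9; 3, 2, 2]

158 = 9·17 + 5
17 = 3·5 + 2
5 = 2·2 + 1
2 = 2·1 + 0  (stop)
So 158/17 = [9; 3, 2, 2].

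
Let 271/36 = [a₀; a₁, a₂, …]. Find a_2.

271 = 7·36 + 19   →  a_0 = 7
36 = 1·19 + 17   →  a_1 = 1
19 = 1·17 + 2   →  a_2 = 1

1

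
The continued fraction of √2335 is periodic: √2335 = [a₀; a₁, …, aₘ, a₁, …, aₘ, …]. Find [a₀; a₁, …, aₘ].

a₀ = ⌊√2335⌋ = 48.
With m₀=0, d₀=1 and mₖ₊₁ = dₖaₖ − mₖ, dₖ₊₁ = (n − mₖ₊₁²)/dₖ, aₖ₊₁ = ⌊(a₀+mₖ₊₁)/dₖ₊₁⌋:
  k=1: m=48, d=31, a=3
  k=2: m=45, d=10, a=9
  k=3: m=45, d=31, a=3
  k=4: m=48, d=1, a=96
d=1 and a=2a₀=96 at k=4, so the next step gives (m, d) = (48, 31) again — its k=1 value — and the period has length 4.

[48; 3, 9, 3, 96]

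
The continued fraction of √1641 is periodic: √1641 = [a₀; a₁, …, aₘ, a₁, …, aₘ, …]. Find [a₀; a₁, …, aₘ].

a₀ = ⌊√1641⌋ = 40.
With m₀=0, d₀=1 and mₖ₊₁ = dₖaₖ − mₖ, dₖ₊₁ = (n − mₖ₊₁²)/dₖ, aₖ₊₁ = ⌊(a₀+mₖ₊₁)/dₖ₊₁⌋:
  k=1: m=40, d=41, a=1
  k=2: m=1, d=40, a=1
  k=3: m=39, d=3, a=26
  k=4: m=39, d=40, a=1
  k=5: m=1, d=41, a=1
  k=6: m=40, d=1, a=80
d=1 and a=2a₀=80 at k=6, so the next step gives (m, d) = (40, 41) again — its k=1 value — and the period has length 6.

[40; 1, 1, 26, 1, 1, 80]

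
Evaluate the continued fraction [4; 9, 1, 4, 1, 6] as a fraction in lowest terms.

Fold from the inside: start with 6/1.
  1 + 1/6 = 7/6
  4 + 6/7 = 34/7
  1 + 7/34 = 41/34
  9 + 34/41 = 403/41
  4 + 41/403 = 1653/403

1653/403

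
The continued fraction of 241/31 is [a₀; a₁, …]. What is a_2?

3

241 = 7·31 + 24   →  a_0 = 7
31 = 1·24 + 7   →  a_1 = 1
24 = 3·7 + 3   →  a_2 = 3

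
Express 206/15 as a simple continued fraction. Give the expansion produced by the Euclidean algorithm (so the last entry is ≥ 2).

206 = 13*15 + 11
15 = 1*11 + 4
11 = 2*4 + 3
4 = 1*3 + 1
3 = 3*1 + 0  (stop)
So 206/15 = [13; 1, 2, 1, 3].

[13; 1, 2, 1, 3]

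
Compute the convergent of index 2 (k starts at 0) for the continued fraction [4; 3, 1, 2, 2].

Using pₖ = aₖpₖ₋₁ + pₖ₋₂, qₖ = aₖqₖ₋₁ + qₖ₋₂ (with p₋₁=1, p₋₂=0, q₋₁=0, q₋₂=1):
  k=0: a=4, p=4, q=1
  k=1: a=3, p=13, q=3
  k=2: a=1, p=17, q=4

17/4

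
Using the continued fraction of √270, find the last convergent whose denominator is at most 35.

115/7

√270 = [16; 2, 3, 6, 3, 2, 32, …] (period length 6).
Convergents:
  p_0/q_0 = 16/1
  p_1/q_1 = 33/2
  p_2/q_2 = 115/7
  p_3/q_3 = 723/44
q_2 = 7 ≤ 35 < 44 = q_3, so the answer is 115/7.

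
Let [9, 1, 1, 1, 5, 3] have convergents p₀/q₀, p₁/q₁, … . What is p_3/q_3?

29/3

Using pₖ = aₖpₖ₋₁ + pₖ₋₂, qₖ = aₖqₖ₋₁ + qₖ₋₂ (with p₋₁=1, p₋₂=0, q₋₁=0, q₋₂=1):
  k=0: a=9, p=9, q=1
  k=1: a=1, p=10, q=1
  k=2: a=1, p=19, q=2
  k=3: a=1, p=29, q=3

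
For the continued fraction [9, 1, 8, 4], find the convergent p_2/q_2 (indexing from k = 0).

89/9

Using pₖ = aₖpₖ₋₁ + pₖ₋₂, qₖ = aₖqₖ₋₁ + qₖ₋₂ (with p₋₁=1, p₋₂=0, q₋₁=0, q₋₂=1):
  k=0: a=9, p=9, q=1
  k=1: a=1, p=10, q=1
  k=2: a=8, p=89, q=9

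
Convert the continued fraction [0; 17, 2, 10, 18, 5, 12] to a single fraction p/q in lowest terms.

Using pₖ = aₖpₖ₋₁ + pₖ₋₂ and qₖ = aₖqₖ₋₁ + qₖ₋₂:
  k=0: a=0, p=0, q=1
  k=1: a=17, p=1, q=17
  k=2: a=2, p=2, q=35
  k=3: a=10, p=21, q=367
  k=4: a=18, p=380, q=6641
  k=5: a=5, p=1921, q=33572
  k=6: a=12, p=23432, q=409505

23432/409505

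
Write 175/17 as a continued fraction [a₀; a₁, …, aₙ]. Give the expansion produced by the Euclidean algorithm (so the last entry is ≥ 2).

175 = 10·17 + 5
17 = 3·5 + 2
5 = 2·2 + 1
2 = 2·1 + 0  (stop)
So 175/17 = [10; 3, 2, 2].

[10; 3, 2, 2]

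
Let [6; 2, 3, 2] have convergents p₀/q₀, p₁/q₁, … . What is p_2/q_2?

45/7

Using pₖ = aₖpₖ₋₁ + pₖ₋₂, qₖ = aₖqₖ₋₁ + qₖ₋₂ (with p₋₁=1, p₋₂=0, q₋₁=0, q₋₂=1):
  k=0: a=6, p=6, q=1
  k=1: a=2, p=13, q=2
  k=2: a=3, p=45, q=7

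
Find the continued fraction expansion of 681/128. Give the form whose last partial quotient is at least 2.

681 = 5*128 + 41
128 = 3*41 + 5
41 = 8*5 + 1
5 = 5*1 + 0  (stop)
So 681/128 = [5; 3, 8, 5].

[5; 3, 8, 5]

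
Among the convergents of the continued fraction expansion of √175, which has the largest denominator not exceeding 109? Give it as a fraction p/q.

√175 = [13; 4, 2, 1, 2, 4, 26, …] (period length 6).
Convergents:
  p_0/q_0 = 13/1
  p_1/q_1 = 53/4
  p_2/q_2 = 119/9
  p_3/q_3 = 172/13
  p_4/q_4 = 463/35
  p_5/q_5 = 2024/153
q_4 = 35 ≤ 109 < 153 = q_5, so the answer is 463/35.

463/35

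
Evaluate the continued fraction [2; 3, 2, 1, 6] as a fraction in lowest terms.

154/67

Fold from the inside: start with 6/1.
  1 + 1/6 = 7/6
  2 + 6/7 = 20/7
  3 + 7/20 = 67/20
  2 + 20/67 = 154/67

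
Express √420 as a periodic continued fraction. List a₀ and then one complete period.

[20; 2, 40]

a₀ = ⌊√420⌋ = 20.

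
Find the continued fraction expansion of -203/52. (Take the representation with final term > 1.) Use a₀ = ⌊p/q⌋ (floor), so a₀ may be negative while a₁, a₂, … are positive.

-203 = -4·52 + 5
52 = 10·5 + 2
5 = 2·2 + 1
2 = 2·1 + 0  (stop)
So -203/52 = [-4; 10, 2, 2].

[-4; 10, 2, 2]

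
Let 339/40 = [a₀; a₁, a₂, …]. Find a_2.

339 = 8·40 + 19   →  a_0 = 8
40 = 2·19 + 2   →  a_1 = 2
19 = 9·2 + 1   →  a_2 = 9

9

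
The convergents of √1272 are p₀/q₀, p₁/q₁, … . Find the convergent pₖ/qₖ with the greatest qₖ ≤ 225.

√1272 = [35; 1, 1, 1, 70, …] (period length 4).
Convergents:
  p_0/q_0 = 35/1
  p_1/q_1 = 36/1
  p_2/q_2 = 71/2
  p_3/q_3 = 107/3
  p_4/q_4 = 7561/212
  p_5/q_5 = 7668/215
  p_6/q_6 = 15229/427
q_5 = 215 ≤ 225 < 427 = q_6, so the answer is 7668/215.

7668/215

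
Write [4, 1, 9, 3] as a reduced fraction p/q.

Fold from the inside: start with 3/1.
  9 + 1/3 = 28/3
  1 + 3/28 = 31/28
  4 + 28/31 = 152/31

152/31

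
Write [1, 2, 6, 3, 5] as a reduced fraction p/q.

Using pₖ = aₖpₖ₋₁ + pₖ₋₂ and qₖ = aₖqₖ₋₁ + qₖ₋₂:
  k=0: a=1, p=1, q=1
  k=1: a=2, p=3, q=2
  k=2: a=6, p=19, q=13
  k=3: a=3, p=60, q=41
  k=4: a=5, p=319, q=218

319/218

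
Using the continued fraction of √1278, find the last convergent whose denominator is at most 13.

√1278 = [35; 1, 2, 1, 70, …] (period length 4).
Convergents:
  p_0/q_0 = 35/1
  p_1/q_1 = 36/1
  p_2/q_2 = 107/3
  p_3/q_3 = 143/4
  p_4/q_4 = 10117/283
q_3 = 4 ≤ 13 < 283 = q_4, so the answer is 143/4.

143/4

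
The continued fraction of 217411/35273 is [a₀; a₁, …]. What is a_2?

9

217411 = 6·35273 + 5773   →  a_0 = 6
35273 = 6·5773 + 635   →  a_1 = 6
5773 = 9·635 + 58   →  a_2 = 9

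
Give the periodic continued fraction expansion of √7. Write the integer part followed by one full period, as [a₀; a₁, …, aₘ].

a₀ = ⌊√7⌋ = 2.
With m₀=0, d₀=1 and mₖ₊₁ = dₖaₖ − mₖ, dₖ₊₁ = (n − mₖ₊₁²)/dₖ, aₖ₊₁ = ⌊(a₀+mₖ₊₁)/dₖ₊₁⌋:
  k=1: m=2, d=3, a=1
  k=2: m=1, d=2, a=1
  k=3: m=1, d=3, a=1
  k=4: m=2, d=1, a=4
d=1 and a=2a₀=4 at k=4, so the next step gives (m, d) = (2, 3) again — its k=1 value — and the period has length 4.

[2; 1, 1, 1, 4]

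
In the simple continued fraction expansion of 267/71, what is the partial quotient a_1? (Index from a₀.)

267 = 3·71 + 54   →  a_0 = 3
71 = 1·54 + 17   →  a_1 = 1

1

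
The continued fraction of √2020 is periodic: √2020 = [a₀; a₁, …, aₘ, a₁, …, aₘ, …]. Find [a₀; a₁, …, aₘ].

[44; 1, 16, 1, 88]

a₀ = ⌊√2020⌋ = 44.
With m₀=0, d₀=1 and mₖ₊₁ = dₖaₖ − mₖ, dₖ₊₁ = (n − mₖ₊₁²)/dₖ, aₖ₊₁ = ⌊(a₀+mₖ₊₁)/dₖ₊₁⌋:
  k=1: m=44, d=84, a=1
  k=2: m=40, d=5, a=16
  k=3: m=40, d=84, a=1
  k=4: m=44, d=1, a=88
d=1 and a=2a₀=88 at k=4, so the next step gives (m, d) = (44, 84) again — its k=1 value — and the period has length 4.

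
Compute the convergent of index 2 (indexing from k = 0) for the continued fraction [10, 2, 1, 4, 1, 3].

Using pₖ = aₖpₖ₋₁ + pₖ₋₂, qₖ = aₖqₖ₋₁ + qₖ₋₂ (with p₋₁=1, p₋₂=0, q₋₁=0, q₋₂=1):
  k=0: a=10, p=10, q=1
  k=1: a=2, p=21, q=2
  k=2: a=1, p=31, q=3

31/3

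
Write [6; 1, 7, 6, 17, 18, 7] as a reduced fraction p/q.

Using pₖ = aₖpₖ₋₁ + pₖ₋₂ and qₖ = aₖqₖ₋₁ + qₖ₋₂:
  k=0: a=6, p=6, q=1
  k=1: a=1, p=7, q=1
  k=2: a=7, p=55, q=8
  k=3: a=6, p=337, q=49
  k=4: a=17, p=5784, q=841
  k=5: a=18, p=104449, q=15187
  k=6: a=7, p=736927, q=107150

736927/107150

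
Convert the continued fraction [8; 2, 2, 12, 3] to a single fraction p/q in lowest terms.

1605/191

Fold from the inside: start with 3/1.
  12 + 1/3 = 37/3
  2 + 3/37 = 77/37
  2 + 37/77 = 191/77
  8 + 77/191 = 1605/191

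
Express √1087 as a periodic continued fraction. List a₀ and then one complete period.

a₀ = ⌊√1087⌋ = 32.
With m₀=0, d₀=1 and mₖ₊₁ = dₖaₖ − mₖ, dₖ₊₁ = (n − mₖ₊₁²)/dₖ, aₖ₊₁ = ⌊(a₀+mₖ₊₁)/dₖ₊₁⌋:
  k=1: m=32, d=63, a=1
  k=2: m=31, d=2, a=31
  k=3: m=31, d=63, a=1
  k=4: m=32, d=1, a=64
d=1 and a=2a₀=64 at k=4, so the next step gives (m, d) = (32, 63) again — its k=1 value — and the period has length 4.

[32; 1, 31, 1, 64]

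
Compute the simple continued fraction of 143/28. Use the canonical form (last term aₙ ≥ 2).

143 = 5*28 + 3
28 = 9*3 + 1
3 = 3*1 + 0  (stop)
So 143/28 = [5; 9, 3].

[5; 9, 3]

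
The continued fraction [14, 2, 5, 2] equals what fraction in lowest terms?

347/24

Using pₖ = aₖpₖ₋₁ + pₖ₋₂ and qₖ = aₖqₖ₋₁ + qₖ₋₂:
  k=0: a=14, p=14, q=1
  k=1: a=2, p=29, q=2
  k=2: a=5, p=159, q=11
  k=3: a=2, p=347, q=24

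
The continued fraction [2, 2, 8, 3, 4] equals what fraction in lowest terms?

Fold from the inside: start with 4/1.
  3 + 1/4 = 13/4
  8 + 4/13 = 108/13
  2 + 13/108 = 229/108
  2 + 108/229 = 566/229

566/229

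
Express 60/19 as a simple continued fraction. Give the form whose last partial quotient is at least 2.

[3; 6, 3]

60 = 3·19 + 3
19 = 6·3 + 1
3 = 3·1 + 0  (stop)
So 60/19 = [3; 6, 3].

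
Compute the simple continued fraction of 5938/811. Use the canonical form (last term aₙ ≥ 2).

5938 = 7×811 + 261
811 = 3×261 + 28
261 = 9×28 + 9
28 = 3×9 + 1
9 = 9×1 + 0  (stop)
So 5938/811 = [7; 3, 9, 3, 9].

[7; 3, 9, 3, 9]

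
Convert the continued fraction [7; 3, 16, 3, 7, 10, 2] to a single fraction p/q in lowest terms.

Using pₖ = aₖpₖ₋₁ + pₖ₋₂ and qₖ = aₖqₖ₋₁ + qₖ₋₂:
  k=0: a=7, p=7, q=1
  k=1: a=3, p=22, q=3
  k=2: a=16, p=359, q=49
  k=3: a=3, p=1099, q=150
  k=4: a=7, p=8052, q=1099
  k=5: a=10, p=81619, q=11140
  k=6: a=2, p=171290, q=23379

171290/23379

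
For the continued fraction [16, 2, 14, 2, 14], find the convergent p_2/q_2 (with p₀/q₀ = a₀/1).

478/29

Using pₖ = aₖpₖ₋₁ + pₖ₋₂, qₖ = aₖqₖ₋₁ + qₖ₋₂ (with p₋₁=1, p₋₂=0, q₋₁=0, q₋₂=1):
  k=0: a=16, p=16, q=1
  k=1: a=2, p=33, q=2
  k=2: a=14, p=478, q=29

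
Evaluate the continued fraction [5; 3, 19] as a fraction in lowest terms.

Using pₖ = aₖpₖ₋₁ + pₖ₋₂ and qₖ = aₖqₖ₋₁ + qₖ₋₂:
  k=0: a=5, p=5, q=1
  k=1: a=3, p=16, q=3
  k=2: a=19, p=309, q=58

309/58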